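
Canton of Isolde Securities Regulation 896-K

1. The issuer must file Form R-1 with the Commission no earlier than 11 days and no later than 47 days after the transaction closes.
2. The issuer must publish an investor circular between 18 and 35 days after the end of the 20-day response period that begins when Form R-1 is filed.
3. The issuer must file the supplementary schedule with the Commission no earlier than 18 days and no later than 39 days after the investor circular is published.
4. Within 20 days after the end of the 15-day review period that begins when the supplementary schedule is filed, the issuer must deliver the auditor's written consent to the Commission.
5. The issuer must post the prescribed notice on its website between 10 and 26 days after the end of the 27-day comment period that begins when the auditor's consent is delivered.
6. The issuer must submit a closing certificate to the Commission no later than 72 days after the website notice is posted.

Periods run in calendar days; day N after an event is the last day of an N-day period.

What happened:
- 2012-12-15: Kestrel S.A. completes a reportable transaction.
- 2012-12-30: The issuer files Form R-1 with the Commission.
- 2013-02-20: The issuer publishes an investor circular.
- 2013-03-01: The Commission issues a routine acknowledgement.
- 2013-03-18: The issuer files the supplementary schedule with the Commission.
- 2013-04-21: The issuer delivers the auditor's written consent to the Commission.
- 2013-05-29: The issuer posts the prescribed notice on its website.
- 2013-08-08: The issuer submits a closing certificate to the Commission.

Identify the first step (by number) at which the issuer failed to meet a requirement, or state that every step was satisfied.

Step 1 — 11 and 47 days from 2012-12-15 (when the transaction closes) are 2012-12-26 and 2013-01-31 respectively; done 2012-12-30 — within the window.
Step 2 — 18 and 35 days from 2013-01-19 (end of the 20-day response period, which began when Form R-1 is filed on 2012-12-30) are 2013-02-06 and 2013-02-23 respectively; done 2013-02-20 — within the window.
Step 3 — 18 and 39 days from 2013-02-20 (when the investor circular is published) are 2013-03-10 and 2013-03-31 respectively; done 2013-03-18, which is between those dates.
Step 4 — counting 20 days from 2013-04-02 (end of the 15-day review period, which began when the supplementary schedule is filed on 2013-03-18) gives a deadline of 2013-04-22; 2013-04-21 is within that limit.
Step 5 — 10 and 26 days from 2013-05-18 (end of the 27-day comment period, which began when the auditor's consent is delivered on 2013-04-21) are 2013-05-28 and 2013-06-13 respectively; done 2013-05-29 — within the window.
Step 6 — counting 72 days from 2013-05-29 (when the website notice is posted) gives a deadline of 2013-08-09; completed 2013-08-08, before the deadline.

None — every step was satisfied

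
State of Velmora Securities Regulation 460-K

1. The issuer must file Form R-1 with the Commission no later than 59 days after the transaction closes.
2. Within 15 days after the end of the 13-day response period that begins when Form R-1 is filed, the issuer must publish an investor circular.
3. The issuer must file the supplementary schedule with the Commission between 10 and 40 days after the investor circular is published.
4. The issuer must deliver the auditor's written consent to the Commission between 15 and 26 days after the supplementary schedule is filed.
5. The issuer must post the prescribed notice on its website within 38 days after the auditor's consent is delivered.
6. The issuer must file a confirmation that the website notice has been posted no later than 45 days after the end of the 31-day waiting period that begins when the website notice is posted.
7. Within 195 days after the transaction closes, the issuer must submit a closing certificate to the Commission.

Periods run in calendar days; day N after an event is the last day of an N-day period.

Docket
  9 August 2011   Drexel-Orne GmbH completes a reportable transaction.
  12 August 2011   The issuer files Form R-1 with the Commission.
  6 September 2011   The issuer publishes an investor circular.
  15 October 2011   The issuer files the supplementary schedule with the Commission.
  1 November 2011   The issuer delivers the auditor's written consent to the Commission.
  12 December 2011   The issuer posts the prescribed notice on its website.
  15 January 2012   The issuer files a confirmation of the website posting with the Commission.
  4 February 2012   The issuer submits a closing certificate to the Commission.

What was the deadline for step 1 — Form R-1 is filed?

7 October 2011

Step 1 runs from 9 August 2011, when the transaction closes. 59 days after 9 August 2011 is 7 October 2011.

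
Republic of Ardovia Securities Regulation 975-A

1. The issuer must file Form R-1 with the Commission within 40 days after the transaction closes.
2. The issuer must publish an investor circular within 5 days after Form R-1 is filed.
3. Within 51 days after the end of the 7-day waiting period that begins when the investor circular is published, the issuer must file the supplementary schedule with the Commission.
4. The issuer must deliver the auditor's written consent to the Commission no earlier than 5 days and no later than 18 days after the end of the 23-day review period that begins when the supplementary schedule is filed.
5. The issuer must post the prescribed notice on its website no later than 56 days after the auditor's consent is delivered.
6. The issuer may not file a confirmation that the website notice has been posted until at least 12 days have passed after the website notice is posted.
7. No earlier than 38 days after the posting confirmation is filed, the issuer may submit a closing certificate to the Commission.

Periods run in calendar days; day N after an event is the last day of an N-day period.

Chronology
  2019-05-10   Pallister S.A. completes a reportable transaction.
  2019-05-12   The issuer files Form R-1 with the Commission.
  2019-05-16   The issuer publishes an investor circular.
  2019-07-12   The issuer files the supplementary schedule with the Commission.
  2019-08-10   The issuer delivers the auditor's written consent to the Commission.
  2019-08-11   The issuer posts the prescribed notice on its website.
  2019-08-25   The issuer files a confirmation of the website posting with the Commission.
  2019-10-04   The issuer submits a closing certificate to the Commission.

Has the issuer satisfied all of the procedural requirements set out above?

Step 1 — counting 40 days from 2019-05-10 (when the transaction closes) gives a deadline of 2019-06-19; completed 2019-05-12, before the deadline.
Step 2 — counting 5 days from 2019-05-12 (when Form R-1 is filed) gives a deadline of 2019-05-17; done 2019-05-16 — timely.
Step 3 — counting 51 days from 2019-05-23 (end of the 7-day waiting period, which began when the investor circular is published on 2019-05-16) gives a deadline of 2019-07-13; 2019-07-12 is within that limit.
Step 4 — 5 and 18 days from 2019-08-04 (end of the 23-day review period, which began when the supplementary schedule is filed on 2019-07-12) are 2019-08-09 and 2019-08-22 respectively; 2019-08-10 falls inside that range.
Step 5 — counting 56 days from 2019-08-10 (when the auditor's consent is delivered) gives a deadline of 2019-10-05; completed 2019-08-11, before the deadline.
Step 6 — must wait 12 days from 2019-08-11 (when the website notice is posted), so not before 2019-08-23; done 2019-08-25, after the minimum wait.
Step 7 — must wait 38 days from 2019-08-25 (when the posting confirmation is filed), so not before 2019-10-02; done 2019-10-04 — permitted.

Yes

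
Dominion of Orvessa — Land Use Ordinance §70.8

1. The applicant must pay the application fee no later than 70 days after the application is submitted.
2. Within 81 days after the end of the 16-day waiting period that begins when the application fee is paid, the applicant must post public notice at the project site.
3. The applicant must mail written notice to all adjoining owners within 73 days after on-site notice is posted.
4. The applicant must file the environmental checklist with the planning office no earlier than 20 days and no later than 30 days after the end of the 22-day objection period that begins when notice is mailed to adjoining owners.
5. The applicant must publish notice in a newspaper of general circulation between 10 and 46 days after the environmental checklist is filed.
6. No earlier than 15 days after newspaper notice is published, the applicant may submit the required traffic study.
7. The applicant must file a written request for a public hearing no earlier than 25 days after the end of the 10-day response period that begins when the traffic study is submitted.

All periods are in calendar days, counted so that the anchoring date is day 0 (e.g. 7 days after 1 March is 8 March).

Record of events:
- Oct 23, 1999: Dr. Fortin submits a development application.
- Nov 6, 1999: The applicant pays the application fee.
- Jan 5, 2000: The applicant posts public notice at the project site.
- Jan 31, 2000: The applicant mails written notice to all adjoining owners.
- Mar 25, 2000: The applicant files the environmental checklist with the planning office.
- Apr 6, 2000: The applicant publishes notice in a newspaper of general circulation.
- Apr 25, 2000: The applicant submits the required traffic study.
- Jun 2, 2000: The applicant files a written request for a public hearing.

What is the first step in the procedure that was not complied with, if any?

Step 4

Step 1: 70 days after Oct 23, 1999 (when the application is submitted) is Jan 1, 2000; done Nov 6, 1999 — timely.
Step 2: 81 days after Nov 22, 1999 (end of the 16-day waiting period, which began when the application fee is paid on Nov 6, 1999) is Feb 11, 2000; done Jan 5, 2000 — timely.
Step 3: 73 days after Jan 5, 2000 (when on-site notice is posted) is Mar 18, 2000; done Jan 31, 2000 — timely.
Step 4: the window is 20–30 days after Feb 22, 2000 (end of the 22-day objection period, which began when notice is mailed to adjoining owners on Jan 31, 2000), so Mar 13, 2000 through Mar 23, 2000; done Mar 25, 2000 — 2 days after the window closed.
The analysis stops there.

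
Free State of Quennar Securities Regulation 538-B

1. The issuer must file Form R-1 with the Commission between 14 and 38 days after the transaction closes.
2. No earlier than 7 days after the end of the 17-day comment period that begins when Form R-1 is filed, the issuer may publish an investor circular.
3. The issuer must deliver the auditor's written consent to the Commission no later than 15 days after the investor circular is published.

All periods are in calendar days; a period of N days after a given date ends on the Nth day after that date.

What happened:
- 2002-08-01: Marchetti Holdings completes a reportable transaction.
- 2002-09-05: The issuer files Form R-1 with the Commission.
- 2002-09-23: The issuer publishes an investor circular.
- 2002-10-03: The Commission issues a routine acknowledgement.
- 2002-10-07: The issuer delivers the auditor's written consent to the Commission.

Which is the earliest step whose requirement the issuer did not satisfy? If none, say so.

(1) the permitted window runs from 2002-08-01 + 14 = 2002-08-15 to 2002-08-01 + 38 = 2002-09-08; done 2002-09-05 — within the window.
(2) permitted from 2002-09-22 + 7 days = 2002-09-29 onward; done 2002-09-23 — 6 days too early.
That is the first point of non-compliance.

Step 2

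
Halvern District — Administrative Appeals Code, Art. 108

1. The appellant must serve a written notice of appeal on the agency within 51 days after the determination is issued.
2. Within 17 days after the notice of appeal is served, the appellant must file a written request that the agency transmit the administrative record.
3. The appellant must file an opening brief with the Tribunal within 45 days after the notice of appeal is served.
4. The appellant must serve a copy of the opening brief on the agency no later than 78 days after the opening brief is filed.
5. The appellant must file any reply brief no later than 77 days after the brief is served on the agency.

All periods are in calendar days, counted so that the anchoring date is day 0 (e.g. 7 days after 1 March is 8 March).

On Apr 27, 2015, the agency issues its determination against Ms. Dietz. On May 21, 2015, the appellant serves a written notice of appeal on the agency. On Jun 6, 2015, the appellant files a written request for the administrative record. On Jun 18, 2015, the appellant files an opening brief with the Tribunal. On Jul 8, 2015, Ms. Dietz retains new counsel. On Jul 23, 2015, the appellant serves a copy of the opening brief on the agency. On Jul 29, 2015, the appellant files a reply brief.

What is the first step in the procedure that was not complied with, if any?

Step 1: 51 days after Apr 27, 2015 (when the determination is issued) is Jun 17, 2015; May 21, 2015 is within that limit.
Step 2: 17 days after May 21, 2015 (when the notice of appeal is served) is Jun 7, 2015; completed Jun 6, 2015, before the deadline.
Step 3: 45 days after May 21, 2015 (when the notice of appeal is served) is Jul 5, 2015; done Jun 18, 2015 — timely.
Step 4: 78 days after Jun 18, 2015 (when the opening brief is filed) is Sep 4, 2015; Jul 23, 2015 is within that limit.
Step 5: 77 days after Jul 23, 2015 (when the brief is served on the agency) is Oct 8, 2015; completed Jul 29, 2015, before the deadline.

None — every step was satisfied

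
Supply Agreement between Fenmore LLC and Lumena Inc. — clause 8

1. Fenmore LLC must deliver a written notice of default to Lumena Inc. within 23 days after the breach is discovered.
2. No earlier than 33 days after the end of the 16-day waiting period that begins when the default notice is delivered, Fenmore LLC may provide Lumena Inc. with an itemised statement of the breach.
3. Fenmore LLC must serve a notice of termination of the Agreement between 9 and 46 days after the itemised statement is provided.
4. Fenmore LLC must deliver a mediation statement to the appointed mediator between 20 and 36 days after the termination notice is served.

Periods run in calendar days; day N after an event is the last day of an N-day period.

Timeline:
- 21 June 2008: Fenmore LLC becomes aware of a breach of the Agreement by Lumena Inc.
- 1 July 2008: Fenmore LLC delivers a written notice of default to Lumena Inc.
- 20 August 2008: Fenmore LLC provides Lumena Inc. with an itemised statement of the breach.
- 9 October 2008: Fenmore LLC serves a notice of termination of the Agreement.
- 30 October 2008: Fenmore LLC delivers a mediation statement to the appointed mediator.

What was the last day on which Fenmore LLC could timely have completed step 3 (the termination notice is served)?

Step 3 runs from 20 August 2008, when the itemised statement is provided. The window is 9–46 days after 20 August 2008; it closes on 5 October 2008.

5 October 2008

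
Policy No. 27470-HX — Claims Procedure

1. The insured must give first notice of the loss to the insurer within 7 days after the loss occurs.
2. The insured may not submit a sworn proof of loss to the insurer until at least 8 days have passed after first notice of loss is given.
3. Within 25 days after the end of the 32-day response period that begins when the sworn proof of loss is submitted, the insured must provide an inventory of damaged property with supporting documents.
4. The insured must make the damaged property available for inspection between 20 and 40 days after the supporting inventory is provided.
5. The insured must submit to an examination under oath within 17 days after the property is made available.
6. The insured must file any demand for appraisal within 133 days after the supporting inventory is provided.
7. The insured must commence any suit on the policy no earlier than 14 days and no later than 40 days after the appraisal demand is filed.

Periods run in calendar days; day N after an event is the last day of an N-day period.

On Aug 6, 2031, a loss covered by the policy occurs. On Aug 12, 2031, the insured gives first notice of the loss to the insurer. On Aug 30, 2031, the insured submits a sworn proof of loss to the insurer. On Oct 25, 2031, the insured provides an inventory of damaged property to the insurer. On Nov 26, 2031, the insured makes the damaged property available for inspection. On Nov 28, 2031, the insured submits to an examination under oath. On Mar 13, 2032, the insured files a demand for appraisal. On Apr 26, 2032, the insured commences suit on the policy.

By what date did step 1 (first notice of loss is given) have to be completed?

Step 1 runs from Aug 6, 2031, when the loss occurs. 7 days after Aug 6, 2031 is Aug 13, 2031.

Aug 13, 2031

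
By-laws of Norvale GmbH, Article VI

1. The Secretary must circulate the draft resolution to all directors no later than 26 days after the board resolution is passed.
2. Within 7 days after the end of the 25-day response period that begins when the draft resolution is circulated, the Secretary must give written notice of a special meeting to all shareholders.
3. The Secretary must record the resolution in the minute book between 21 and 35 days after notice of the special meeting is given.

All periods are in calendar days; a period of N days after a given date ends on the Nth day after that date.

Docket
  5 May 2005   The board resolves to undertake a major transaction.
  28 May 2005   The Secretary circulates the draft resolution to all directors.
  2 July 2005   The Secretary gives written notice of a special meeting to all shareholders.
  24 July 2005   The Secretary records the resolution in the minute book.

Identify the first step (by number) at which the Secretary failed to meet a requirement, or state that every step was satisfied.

Step 2

Step 1 — counting 26 days from 5 May 2005 (when the board resolution is passed) gives a deadline of 31 May 2005; completed 28 May 2005, before the deadline.
Step 2 — counting 7 days from 22 June 2005 (end of the 25-day response period, which began when the draft resolution is circulated on 28 May 2005) gives a deadline of 29 June 2005; done 2 July 2005 — 3 days late.
Later steps need not be reached.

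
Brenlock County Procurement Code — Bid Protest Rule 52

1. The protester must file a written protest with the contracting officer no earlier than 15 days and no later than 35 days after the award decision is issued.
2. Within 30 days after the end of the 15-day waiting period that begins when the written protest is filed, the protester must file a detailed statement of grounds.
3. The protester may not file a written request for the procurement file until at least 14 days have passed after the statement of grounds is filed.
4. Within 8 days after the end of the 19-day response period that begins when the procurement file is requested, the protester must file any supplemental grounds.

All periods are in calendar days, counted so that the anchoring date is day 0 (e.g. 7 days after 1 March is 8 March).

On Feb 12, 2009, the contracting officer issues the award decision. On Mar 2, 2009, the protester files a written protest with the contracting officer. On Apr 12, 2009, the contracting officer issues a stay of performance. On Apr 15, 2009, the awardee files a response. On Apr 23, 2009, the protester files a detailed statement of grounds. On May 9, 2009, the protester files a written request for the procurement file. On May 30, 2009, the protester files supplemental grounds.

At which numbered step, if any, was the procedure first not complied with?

Step 2

Step 1 — 15 and 35 days from Feb 12, 2009 (when the award decision is issued) are Feb 27, 2009 and Mar 19, 2009 respectively; done Mar 2, 2009, which is between those dates.
Step 2 — counting 30 days from Mar 17, 2009 (end of the 15-day waiting period, which began when the written protest is filed on Mar 2, 2009) gives a deadline of Apr 16, 2009; Apr 23, 2009 misses that deadline by 7 days.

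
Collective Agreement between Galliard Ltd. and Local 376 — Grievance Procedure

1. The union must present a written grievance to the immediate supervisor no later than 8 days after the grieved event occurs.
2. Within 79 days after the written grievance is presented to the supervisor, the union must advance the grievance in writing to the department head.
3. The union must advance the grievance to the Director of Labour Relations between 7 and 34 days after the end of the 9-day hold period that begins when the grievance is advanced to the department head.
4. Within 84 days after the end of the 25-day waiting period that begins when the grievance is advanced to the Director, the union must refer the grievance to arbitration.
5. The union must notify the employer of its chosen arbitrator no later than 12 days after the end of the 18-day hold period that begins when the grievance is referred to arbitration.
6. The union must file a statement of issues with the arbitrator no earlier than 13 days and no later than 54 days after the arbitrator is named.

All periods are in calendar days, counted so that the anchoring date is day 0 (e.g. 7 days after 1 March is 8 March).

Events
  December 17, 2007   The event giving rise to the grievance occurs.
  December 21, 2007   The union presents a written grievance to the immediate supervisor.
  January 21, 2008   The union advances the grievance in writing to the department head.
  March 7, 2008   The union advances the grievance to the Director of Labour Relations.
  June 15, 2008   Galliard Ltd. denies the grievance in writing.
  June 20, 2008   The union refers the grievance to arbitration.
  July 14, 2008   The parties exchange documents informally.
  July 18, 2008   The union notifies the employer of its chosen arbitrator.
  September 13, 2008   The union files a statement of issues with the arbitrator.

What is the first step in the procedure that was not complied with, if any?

Step 3

(1) due by December 17, 2007 + 8 days = December 25, 2007; completed December 21, 2007, before the deadline.
(2) due by December 21, 2007 + 79 days = March 9, 2008; completed January 21, 2008, before the deadline.
(3) the permitted window runs from January 30, 2008 + 7 = February 6, 2008 to January 30, 2008 + 34 = March 4, 2008; March 7, 2008 is 3 days past the end of the window.
No need to go further; step 3 was not satisfied.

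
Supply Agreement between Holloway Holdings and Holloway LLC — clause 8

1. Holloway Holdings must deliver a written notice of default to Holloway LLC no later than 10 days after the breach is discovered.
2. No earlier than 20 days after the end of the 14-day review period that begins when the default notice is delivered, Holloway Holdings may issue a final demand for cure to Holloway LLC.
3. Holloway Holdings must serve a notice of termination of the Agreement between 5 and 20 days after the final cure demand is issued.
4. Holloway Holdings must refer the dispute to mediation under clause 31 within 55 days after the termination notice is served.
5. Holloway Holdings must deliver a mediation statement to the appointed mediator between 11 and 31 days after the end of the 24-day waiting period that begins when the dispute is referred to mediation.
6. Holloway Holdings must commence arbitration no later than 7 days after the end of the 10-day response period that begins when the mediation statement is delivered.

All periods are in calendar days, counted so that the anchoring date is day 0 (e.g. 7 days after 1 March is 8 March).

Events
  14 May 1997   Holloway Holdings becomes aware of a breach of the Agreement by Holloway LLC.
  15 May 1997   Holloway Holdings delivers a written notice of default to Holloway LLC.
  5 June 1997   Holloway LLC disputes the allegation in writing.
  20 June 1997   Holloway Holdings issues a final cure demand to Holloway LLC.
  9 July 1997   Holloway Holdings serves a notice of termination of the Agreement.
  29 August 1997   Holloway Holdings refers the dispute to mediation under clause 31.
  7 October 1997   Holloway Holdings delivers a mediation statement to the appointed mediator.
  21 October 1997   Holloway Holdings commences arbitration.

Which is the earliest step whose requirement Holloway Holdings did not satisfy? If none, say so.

(1) due by 14 May 1997 + 10 days = 24 May 1997; 15 May 1997 is within that limit.
(2) permitted from 29 May 1997 + 20 days = 18 June 1997 onward; done 20 June 1997 — permitted.
(3) the permitted window runs from 20 June 1997 + 5 = 25 June 1997 to 20 June 1997 + 20 = 10 July 1997; 9 July 1997 falls inside that range.
(4) due by 9 July 1997 + 55 days = 2 September 1997; 29 August 1997 is within that limit.
(5) the permitted window runs from 22 September 1997 + 11 = 3 October 1997 to 22 September 1997 + 31 = 23 October 1997; done 7 October 1997 — within the window.
(6) due by 17 October 1997 + 7 days = 24 October 1997; completed 21 October 1997, before the deadline.

None — every step was satisfied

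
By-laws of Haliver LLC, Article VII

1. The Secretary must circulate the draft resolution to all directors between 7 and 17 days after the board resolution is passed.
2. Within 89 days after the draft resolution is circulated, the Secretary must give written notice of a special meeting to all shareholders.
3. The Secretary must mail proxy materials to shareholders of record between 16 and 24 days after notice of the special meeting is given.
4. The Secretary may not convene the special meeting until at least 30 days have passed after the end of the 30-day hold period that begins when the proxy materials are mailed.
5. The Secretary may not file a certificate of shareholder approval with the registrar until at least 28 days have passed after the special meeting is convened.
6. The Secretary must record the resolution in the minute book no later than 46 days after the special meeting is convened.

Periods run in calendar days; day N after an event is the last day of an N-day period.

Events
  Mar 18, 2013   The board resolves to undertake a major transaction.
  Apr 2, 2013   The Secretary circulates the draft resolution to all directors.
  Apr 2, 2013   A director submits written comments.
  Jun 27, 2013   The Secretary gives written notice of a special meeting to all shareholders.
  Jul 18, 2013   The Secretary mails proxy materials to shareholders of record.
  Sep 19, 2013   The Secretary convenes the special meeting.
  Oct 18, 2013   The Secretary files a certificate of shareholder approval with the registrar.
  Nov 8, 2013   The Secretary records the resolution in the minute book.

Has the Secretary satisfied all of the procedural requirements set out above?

(1) the permitted window runs from Mar 18, 2013 + 7 = Mar 25, 2013 to Mar 18, 2013 + 17 = Apr 4, 2013; done Apr 2, 2013 — within the window.
(2) due by Apr 2, 2013 + 89 days = Jun 30, 2013; Jun 27, 2013 is within that limit.
(3) the permitted window runs from Jun 27, 2013 + 16 = Jul 13, 2013 to Jun 27, 2013 + 24 = Jul 21, 2013; Jul 18, 2013 falls inside that range.
(4) permitted from Aug 17, 2013 + 30 days = Sep 16, 2013 onward; done Sep 19, 2013 — permitted.
(5) permitted from Sep 19, 2013 + 28 days = Oct 17, 2013 onward; done Oct 18, 2013 — permitted.
(6) due by Sep 19, 2013 + 46 days = Nov 4, 2013; done Nov 8, 2013 — 4 days late.

No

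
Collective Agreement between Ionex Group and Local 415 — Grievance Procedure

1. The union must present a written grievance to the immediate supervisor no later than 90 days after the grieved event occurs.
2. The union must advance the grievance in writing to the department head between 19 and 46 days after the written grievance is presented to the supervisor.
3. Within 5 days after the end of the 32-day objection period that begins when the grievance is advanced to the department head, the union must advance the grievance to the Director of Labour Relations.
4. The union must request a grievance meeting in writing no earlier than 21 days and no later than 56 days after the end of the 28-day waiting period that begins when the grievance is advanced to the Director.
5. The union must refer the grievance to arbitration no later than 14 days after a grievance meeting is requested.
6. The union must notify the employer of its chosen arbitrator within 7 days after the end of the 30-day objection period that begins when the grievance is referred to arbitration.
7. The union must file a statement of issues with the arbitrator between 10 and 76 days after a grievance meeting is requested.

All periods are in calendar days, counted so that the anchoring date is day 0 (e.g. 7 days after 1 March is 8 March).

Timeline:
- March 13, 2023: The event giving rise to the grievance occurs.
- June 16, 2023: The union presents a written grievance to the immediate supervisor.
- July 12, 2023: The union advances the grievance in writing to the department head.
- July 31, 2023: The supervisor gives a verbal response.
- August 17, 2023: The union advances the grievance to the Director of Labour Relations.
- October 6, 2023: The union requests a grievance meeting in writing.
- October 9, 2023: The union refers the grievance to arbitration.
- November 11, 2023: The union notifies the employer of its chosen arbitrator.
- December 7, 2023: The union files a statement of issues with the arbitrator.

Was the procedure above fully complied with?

Step 1 — counting 90 days from March 13, 2023 (when the grieved event occurs) gives a deadline of June 11, 2023; June 16, 2023 misses that deadline by 5 days.
The analysis stops there.

No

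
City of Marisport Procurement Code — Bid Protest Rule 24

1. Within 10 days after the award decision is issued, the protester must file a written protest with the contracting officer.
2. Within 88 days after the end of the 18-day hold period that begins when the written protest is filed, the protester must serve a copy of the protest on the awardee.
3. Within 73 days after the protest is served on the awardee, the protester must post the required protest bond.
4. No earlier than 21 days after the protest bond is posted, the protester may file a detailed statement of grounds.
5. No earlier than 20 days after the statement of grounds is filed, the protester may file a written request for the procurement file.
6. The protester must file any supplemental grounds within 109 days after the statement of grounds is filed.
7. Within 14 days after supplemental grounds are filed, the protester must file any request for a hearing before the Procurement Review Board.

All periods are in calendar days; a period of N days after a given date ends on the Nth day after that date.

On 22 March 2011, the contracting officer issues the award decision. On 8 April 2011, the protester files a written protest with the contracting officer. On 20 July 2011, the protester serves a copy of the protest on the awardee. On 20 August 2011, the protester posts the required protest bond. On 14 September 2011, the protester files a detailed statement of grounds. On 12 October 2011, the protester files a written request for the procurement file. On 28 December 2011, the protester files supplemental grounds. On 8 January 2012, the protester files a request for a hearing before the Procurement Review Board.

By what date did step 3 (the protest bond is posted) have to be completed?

Step 3 runs from 20 July 2011, when the protest is served on the awardee. 73 days after 20 July 2011 is 1 October 2011.

1 October 2011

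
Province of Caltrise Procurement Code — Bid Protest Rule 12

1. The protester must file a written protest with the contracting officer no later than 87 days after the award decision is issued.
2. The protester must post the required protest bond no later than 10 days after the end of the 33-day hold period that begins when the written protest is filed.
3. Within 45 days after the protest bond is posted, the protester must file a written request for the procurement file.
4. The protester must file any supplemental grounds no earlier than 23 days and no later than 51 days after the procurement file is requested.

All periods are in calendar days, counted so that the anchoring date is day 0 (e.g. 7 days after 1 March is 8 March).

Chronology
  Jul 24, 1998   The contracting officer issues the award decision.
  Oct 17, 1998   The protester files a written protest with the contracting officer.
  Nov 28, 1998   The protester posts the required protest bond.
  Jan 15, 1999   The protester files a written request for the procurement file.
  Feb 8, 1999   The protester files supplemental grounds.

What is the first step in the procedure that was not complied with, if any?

Step 3

Step 1 — counting 87 days from Jul 24, 1998 (when the award decision is issued) gives a deadline of Oct 19, 1998; done Oct 17, 1998 — timely.
Step 2 — counting 10 days from Nov 19, 1998 (end of the 33-day hold period, which began when the written protest is filed on Oct 17, 1998) gives a deadline of Nov 29, 1998; completed Nov 28, 1998, before the deadline.
Step 3 — counting 45 days from Nov 28, 1998 (when the protest bond is posted) gives a deadline of Jan 12, 1999; not done until Jan 15, 1999, 3 days after the deadline.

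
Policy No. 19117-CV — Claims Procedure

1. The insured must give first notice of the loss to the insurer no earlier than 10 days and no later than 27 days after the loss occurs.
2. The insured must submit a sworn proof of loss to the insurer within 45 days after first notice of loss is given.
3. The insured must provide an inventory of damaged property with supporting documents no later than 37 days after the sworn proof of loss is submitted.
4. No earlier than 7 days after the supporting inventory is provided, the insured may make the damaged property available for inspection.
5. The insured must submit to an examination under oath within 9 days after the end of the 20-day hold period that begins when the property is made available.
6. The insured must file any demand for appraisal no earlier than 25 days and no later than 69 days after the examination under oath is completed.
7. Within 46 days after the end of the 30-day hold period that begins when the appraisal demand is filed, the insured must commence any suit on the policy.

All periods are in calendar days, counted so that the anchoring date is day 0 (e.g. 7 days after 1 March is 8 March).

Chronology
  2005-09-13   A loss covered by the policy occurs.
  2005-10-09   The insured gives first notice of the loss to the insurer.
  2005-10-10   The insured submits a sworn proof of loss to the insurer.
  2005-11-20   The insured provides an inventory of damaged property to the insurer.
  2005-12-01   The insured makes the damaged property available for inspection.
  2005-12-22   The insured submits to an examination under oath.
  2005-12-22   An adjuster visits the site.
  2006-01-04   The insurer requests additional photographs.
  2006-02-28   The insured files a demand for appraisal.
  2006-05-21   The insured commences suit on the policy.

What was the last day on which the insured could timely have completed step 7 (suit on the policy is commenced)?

The appraisal demand is filed on 2006-02-28; the 30-day hold period therefore ends 2006-03-30, and step 7 runs from that date. 46 days after 2006-03-30 is 2006-05-15.

2006-05-15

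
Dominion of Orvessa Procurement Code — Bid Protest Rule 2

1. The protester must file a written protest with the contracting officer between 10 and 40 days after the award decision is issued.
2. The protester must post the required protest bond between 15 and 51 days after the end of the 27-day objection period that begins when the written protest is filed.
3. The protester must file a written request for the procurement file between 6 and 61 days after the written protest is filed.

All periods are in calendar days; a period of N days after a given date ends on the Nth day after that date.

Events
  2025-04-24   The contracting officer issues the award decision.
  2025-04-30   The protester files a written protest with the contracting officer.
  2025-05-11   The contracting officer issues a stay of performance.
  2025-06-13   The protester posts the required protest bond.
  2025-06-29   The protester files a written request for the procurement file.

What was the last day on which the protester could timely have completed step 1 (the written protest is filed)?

2025-06-03

Step 1 runs from 2025-04-24, when the award decision is issued. The window is 10–40 days after 2025-04-24; it closes on 2025-06-03.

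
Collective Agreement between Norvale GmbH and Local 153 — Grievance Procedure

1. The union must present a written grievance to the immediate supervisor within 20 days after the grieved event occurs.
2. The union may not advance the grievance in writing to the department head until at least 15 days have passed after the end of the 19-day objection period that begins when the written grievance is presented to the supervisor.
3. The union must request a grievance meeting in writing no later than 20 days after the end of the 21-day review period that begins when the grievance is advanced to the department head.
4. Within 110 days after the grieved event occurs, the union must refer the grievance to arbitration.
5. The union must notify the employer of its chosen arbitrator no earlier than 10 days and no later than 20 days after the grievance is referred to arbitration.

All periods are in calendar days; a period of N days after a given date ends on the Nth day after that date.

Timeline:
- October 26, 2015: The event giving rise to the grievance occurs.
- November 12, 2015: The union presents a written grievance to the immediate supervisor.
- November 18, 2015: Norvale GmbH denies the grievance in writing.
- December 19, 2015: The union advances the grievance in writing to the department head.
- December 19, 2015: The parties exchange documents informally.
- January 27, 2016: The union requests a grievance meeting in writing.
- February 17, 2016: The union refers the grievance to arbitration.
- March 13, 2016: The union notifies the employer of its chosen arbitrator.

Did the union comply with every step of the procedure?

Step 1 — counting 20 days from October 26, 2015 (when the grieved event occurs) gives a deadline of November 15, 2015; November 12, 2015 is within that limit.
Step 2 — must wait 15 days from December 1, 2015 (end of the 19-day objection period, which began when the written grievance is presented to the supervisor on November 12, 2015), so not before December 16, 2015; December 19, 2015 is on or after that date.
Step 3 — counting 20 days from January 9, 2016 (end of the 21-day review period, which began when the grievance is advanced to the department head on December 19, 2015) gives a deadline of January 29, 2016; completed January 27, 2016, before the deadline.
Step 4 — counting 110 days from October 26, 2015 (when the grieved event occurs) gives a deadline of February 13, 2016; February 17, 2016 misses that deadline by 4 days.

No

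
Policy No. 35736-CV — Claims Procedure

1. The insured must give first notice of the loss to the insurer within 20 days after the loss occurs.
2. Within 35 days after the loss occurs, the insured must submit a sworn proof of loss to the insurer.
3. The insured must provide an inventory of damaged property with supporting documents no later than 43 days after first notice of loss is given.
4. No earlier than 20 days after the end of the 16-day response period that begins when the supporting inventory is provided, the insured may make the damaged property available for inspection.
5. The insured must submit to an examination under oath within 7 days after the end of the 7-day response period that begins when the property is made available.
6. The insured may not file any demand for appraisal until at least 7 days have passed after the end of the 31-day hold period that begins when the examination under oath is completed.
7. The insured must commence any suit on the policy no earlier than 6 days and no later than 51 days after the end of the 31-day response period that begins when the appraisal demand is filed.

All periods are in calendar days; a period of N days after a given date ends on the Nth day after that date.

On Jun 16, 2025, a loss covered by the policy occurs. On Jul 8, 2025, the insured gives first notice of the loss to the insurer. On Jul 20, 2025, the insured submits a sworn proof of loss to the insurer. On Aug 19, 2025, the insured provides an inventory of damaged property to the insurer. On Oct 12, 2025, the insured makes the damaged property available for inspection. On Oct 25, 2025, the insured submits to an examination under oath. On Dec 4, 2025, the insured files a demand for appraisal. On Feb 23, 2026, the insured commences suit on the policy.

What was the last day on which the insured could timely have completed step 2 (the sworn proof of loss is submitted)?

Jul 21, 2025

Step 2 runs from Jun 16, 2025, when the loss occurs. 35 days after Jun 16, 2025 is Jul 21, 2025.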